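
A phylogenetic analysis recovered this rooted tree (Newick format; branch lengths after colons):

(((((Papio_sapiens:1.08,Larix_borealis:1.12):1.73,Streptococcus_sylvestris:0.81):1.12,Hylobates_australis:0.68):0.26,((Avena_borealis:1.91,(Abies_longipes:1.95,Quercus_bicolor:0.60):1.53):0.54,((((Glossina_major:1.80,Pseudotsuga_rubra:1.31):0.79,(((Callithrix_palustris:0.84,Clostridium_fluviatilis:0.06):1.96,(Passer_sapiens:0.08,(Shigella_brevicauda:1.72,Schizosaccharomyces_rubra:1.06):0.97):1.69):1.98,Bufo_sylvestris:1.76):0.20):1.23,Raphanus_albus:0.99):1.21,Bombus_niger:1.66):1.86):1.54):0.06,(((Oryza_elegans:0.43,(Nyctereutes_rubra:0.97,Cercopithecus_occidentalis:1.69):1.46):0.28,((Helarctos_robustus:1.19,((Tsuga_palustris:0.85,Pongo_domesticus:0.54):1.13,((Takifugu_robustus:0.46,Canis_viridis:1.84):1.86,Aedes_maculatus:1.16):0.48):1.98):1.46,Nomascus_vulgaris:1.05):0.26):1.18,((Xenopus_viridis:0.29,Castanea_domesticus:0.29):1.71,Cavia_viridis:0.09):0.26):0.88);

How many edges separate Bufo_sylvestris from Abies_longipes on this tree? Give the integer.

8

The MRCA of Bufo_sylvestris and Abies_longipes is the node subtending ((Avena_borealis,(Abies_longipes,Quercus_bicolor)),((((Glossina_major,Pseudotsuga_rubra),(((Callithrix_palustris,Clostridium_fluviatilis),(Passer_sapiens,(Shigella_brevicauda,Schizosaccharomyces_rubra))),Bufo_sylvestris)),Raphanus_albus),Bombus_niger)).
From Bufo_sylvestris up to that node: 5 branches. From Abies_longipes up to the same node: 3 branches. Total: 5 + 3 = 8.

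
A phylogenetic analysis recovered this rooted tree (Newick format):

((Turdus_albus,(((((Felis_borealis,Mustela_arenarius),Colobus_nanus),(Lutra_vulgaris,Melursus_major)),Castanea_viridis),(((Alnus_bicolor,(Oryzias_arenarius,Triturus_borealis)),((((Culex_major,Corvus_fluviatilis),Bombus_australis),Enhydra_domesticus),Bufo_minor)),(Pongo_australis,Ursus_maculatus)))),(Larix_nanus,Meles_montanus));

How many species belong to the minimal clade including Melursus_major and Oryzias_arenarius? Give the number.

16

The MRCA of Melursus_major and Oryzias_arenarius is the node subtending (((((Felis_borealis,Mustela_arenarius),Colobus_nanus),(Lutra_vulgaris,Melursus_major)),Castanea_viridis),(((Alnus_bicolor,(Oryzias_arenarius,Triturus_borealis)),((((Culex_major,Corvus_fluviatilis),Bombus_australis),Enhydra_domesticus),Bufo_minor)),(Pongo_australis,Ursus_maculatus))).
That clade contains 16 terminal taxa: Alnus_bicolor, Bombus_australis, Bufo_minor, Castanea_viridis, Colobus_nanus, Corvus_fluviatilis, Culex_major, Enhydra_domesticus, Felis_borealis, Lutra_vulgaris, Melursus_major, Mustela_arenarius, Oryzias_arenarius, Pongo_australis, Triturus_borealis, Ursus_maculatus.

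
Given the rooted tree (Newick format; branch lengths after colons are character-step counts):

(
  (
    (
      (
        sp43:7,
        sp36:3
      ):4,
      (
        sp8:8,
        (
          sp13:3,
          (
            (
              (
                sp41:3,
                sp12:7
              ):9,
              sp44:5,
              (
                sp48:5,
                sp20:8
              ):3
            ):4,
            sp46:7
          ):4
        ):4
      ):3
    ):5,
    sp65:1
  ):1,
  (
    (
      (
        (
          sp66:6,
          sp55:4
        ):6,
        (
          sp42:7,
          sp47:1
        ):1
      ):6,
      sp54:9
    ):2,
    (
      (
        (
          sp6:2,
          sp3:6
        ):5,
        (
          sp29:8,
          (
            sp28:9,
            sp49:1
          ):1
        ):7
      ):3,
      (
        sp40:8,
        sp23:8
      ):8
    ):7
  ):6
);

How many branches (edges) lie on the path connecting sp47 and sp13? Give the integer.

10

The MRCA of sp47 and sp13 is the root of the tree.
From sp47 up to that node: 5 branches. From sp13 up to the same node: 5 branches. Total: 5 + 5 = 10.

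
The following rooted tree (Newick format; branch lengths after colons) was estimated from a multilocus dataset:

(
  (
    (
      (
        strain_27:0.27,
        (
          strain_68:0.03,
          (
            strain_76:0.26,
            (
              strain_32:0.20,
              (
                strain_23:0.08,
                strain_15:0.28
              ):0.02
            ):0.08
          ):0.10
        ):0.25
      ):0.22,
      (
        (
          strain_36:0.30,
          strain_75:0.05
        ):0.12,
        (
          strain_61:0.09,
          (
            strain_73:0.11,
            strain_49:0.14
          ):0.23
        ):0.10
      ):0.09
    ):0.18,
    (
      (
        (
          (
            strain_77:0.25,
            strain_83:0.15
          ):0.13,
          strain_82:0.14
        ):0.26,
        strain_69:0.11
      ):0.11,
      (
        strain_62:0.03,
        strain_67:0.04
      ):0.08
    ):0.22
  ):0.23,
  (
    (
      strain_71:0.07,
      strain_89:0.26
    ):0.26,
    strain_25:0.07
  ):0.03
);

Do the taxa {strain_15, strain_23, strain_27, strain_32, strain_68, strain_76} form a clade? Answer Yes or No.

The most recent common ancestor of these taxa subtends (strain_27,(strain_68,(strain_76,(strain_32,(strain_23,strain_15))))).
That clade has exactly 6 tips — every listed taxon and nothing else — so the group is monophyletic.

Yes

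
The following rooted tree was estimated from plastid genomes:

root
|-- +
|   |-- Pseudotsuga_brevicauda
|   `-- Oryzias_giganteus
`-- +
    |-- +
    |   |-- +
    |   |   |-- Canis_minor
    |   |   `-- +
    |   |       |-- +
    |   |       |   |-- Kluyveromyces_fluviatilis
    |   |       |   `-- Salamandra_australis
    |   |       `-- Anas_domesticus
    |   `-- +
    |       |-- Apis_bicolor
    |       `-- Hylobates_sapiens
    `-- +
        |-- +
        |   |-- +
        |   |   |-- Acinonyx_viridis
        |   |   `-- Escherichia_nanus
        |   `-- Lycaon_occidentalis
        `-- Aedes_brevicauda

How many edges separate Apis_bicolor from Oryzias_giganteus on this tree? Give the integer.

6

The MRCA of Apis_bicolor and Oryzias_giganteus is the root of the tree.
From Apis_bicolor up to that node: 4 branches. From Oryzias_giganteus up to the same node: 2 branches. Total: 4 + 2 = 6.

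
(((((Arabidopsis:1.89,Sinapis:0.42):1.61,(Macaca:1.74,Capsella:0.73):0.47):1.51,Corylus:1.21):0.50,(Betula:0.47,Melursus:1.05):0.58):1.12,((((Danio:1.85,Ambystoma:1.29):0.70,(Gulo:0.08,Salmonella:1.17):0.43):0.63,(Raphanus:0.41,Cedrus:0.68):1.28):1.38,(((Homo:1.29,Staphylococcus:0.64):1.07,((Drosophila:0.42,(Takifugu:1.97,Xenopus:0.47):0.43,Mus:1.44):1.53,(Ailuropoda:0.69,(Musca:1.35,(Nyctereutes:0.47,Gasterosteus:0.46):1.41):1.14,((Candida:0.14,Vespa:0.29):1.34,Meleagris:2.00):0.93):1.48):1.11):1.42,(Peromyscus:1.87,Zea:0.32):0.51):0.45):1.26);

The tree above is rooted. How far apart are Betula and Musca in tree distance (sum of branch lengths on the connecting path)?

The path runs Betula → … → MRCA → … → Musca; the MRCA is the root of the tree.
Branch lengths along that path: 0.47 + 0.58 + 1.12 + 1.26 + 0.45 + 1.42 + 1.11 + 1.48 + 1.14 + 1.35 = 10.38.

10.38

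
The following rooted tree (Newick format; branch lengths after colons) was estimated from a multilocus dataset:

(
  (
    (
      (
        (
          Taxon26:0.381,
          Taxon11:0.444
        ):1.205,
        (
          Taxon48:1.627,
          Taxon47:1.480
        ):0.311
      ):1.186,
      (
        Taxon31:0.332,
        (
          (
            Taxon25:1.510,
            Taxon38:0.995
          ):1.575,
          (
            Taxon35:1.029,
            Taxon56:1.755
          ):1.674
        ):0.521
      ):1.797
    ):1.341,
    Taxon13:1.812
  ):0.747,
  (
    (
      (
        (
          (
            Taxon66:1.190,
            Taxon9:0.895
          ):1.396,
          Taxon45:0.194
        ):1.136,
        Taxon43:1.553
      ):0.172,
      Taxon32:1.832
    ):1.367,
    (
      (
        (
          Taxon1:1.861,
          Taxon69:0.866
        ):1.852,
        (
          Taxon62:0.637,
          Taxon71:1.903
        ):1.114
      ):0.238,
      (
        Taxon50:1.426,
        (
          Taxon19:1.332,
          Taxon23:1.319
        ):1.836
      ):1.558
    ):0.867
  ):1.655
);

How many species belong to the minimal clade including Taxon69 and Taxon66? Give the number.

The MRCA of Taxon69 and Taxon66 is the node subtending (((((Taxon66,Taxon9),Taxon45),Taxon43),Taxon32),(((Taxon1,Taxon69),(Taxon62,Taxon71)),(Taxon50,(Taxon19,Taxon23)))).
That clade contains 12 terminal taxa: Taxon1, Taxon19, Taxon23, Taxon32, Taxon43, Taxon45, Taxon50, Taxon62, Taxon66, Taxon69, Taxon71, Taxon9.

12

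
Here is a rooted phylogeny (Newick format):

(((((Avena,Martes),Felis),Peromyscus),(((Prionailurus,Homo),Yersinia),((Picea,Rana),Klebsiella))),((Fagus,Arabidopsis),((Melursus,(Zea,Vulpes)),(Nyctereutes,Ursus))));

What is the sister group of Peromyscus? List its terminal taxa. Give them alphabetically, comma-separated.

Avena, Felis, Martes

Peromyscus attaches to the tree at the node subtending (((Avena,Martes),Felis),Peromyscus).
The other lineage descending from that same node — the sister group — is ((Avena,Martes),Felis); its 3 tips in alphabetical order are the answer.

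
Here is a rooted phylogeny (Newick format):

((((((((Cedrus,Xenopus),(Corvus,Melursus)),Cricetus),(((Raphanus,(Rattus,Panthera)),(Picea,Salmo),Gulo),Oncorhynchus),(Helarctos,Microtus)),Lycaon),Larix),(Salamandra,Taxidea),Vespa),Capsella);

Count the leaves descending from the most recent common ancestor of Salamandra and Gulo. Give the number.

19

The MRCA of Salamandra and Gulo is the node subtending (((((((Cedrus,Xenopus),(Corvus,Melursus)),Cricetus),(((Raphanus,(Rattus,Panthera)),(Picea,Salmo),Gulo),Oncorhynchus),(Helarctos,Microtus)),Lycaon),Larix),(Salamandra,Taxidea),Vespa).
That clade contains 19 terminal taxa: Cedrus, Corvus, Cricetus, Gulo, Helarctos, Larix, Lycaon, Melursus, Microtus, Oncorhynchus, Panthera, Picea, Raphanus, Rattus, Salamandra, Salmo, Taxidea, Vespa, Xenopus.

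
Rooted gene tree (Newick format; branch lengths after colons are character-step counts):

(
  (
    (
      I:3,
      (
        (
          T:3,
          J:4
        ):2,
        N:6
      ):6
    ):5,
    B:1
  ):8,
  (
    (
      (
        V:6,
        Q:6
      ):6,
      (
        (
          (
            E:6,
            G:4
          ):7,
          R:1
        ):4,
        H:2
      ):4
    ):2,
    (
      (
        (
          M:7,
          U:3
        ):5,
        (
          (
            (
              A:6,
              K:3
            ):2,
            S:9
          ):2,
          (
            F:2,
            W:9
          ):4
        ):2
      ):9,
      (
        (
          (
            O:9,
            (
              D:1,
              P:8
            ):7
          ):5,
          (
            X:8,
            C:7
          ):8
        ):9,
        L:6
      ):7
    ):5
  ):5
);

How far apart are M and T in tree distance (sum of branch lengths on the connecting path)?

The path runs M → … → MRCA → … → T; the MRCA is the root of the tree.
Branch lengths along that path: 7 + 5 + 9 + 5 + 5 + 8 + 5 + 6 + 2 + 3 = 55.

55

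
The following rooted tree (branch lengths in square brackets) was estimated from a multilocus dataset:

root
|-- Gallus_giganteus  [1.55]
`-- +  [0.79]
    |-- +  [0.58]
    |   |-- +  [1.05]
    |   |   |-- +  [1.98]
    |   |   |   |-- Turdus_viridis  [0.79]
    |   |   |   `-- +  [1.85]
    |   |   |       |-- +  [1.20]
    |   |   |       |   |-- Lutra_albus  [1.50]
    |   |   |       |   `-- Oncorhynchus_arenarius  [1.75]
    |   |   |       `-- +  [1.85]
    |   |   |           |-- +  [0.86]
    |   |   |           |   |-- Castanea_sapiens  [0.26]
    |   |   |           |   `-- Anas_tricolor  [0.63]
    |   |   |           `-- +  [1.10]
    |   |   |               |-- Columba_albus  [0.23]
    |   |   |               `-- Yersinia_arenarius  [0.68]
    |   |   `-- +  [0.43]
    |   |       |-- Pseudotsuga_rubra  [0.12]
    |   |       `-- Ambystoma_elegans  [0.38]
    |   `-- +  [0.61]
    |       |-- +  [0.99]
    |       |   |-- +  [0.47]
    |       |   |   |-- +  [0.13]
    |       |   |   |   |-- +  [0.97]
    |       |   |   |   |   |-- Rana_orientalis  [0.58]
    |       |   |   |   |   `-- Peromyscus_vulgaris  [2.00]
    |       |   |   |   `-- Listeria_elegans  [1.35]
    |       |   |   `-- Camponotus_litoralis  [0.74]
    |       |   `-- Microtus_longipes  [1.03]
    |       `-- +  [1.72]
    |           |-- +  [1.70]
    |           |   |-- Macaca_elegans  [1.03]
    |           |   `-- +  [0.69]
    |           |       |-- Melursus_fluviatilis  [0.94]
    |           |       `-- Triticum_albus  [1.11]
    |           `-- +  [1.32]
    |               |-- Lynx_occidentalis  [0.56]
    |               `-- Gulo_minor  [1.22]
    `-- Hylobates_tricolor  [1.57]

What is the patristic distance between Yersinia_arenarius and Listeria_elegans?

12.06

The path runs Yersinia_arenarius → … → MRCA → … → Listeria_elegans; the MRCA is the node subtending (((Turdus_viridis,((Lutra_albus,Oncorhynchus_arenarius),((Castanea_sapiens,Anas_tricolor),(Columba_albus,Yersinia_arenarius)))),(Pseudotsuga_rubra,Ambystoma_elegans)),(((((Rana_orientalis,Peromyscus_vulgaris),Listeria_elegans),Camponotus_litoralis),Microtus_longipes),((Macaca_elegans,(Melursus_fluviatilis,Triticum_albus)),(Lynx_occidentalis,Gulo_minor)))).
Branch lengths along that path: 0.68 + 1.10 + 1.85 + 1.85 + 1.98 + 1.05 + 0.61 + 0.99 + 0.47 + 0.13 + 1.35 = 12.06.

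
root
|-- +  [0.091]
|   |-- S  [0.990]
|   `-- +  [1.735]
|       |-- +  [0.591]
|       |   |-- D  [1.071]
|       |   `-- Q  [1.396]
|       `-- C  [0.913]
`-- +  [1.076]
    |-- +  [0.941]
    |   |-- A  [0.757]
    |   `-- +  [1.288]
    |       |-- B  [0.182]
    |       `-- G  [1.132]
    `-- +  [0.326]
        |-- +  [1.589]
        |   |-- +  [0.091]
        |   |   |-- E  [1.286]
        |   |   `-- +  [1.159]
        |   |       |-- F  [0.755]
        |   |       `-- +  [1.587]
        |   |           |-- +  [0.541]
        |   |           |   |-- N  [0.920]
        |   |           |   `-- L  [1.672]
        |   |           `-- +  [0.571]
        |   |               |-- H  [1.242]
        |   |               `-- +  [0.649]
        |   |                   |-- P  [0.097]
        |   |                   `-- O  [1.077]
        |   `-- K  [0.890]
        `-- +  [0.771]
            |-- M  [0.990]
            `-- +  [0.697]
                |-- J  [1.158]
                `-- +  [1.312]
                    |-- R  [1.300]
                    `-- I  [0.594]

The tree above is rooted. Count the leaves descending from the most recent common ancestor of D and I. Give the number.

19

The MRCA of D and I is the root, so the clade is the entire tree.
That clade contains 19 terminal taxa: A, B, C, D, E, F, G, H, I, J, K, L, M, N, O, P, Q, R, S.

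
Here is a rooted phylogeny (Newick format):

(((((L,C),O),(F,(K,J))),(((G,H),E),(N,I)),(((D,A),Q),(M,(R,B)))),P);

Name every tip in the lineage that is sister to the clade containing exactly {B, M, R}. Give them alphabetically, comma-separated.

A, D, Q

The clade containing exactly {B, M, R} attaches to the tree at the node subtending (((D,A),Q),(M,(R,B))).
The other lineage descending from that same node — the sister group — is ((D,A),Q); its 3 tips in alphabetical order are the answer.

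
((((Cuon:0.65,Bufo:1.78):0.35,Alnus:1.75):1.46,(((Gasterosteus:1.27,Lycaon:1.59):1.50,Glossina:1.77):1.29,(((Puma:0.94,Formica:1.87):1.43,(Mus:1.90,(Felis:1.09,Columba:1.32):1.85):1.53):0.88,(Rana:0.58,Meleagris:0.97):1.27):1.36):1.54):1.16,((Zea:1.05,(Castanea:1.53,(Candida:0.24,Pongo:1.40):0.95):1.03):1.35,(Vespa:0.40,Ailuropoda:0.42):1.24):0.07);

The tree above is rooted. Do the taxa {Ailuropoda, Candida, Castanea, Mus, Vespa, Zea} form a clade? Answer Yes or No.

The MRCA of the listed taxa is the root, so the smallest clade containing them is the whole tree.
That clade also contains Alnus, Bufo, Columba, Cuon, Felis, Formica, Gasterosteus, Glossina, Lycaon, Meleagris, Pongo, Puma, Rana, which are not in the proposed group, so the group is not monophyletic.

No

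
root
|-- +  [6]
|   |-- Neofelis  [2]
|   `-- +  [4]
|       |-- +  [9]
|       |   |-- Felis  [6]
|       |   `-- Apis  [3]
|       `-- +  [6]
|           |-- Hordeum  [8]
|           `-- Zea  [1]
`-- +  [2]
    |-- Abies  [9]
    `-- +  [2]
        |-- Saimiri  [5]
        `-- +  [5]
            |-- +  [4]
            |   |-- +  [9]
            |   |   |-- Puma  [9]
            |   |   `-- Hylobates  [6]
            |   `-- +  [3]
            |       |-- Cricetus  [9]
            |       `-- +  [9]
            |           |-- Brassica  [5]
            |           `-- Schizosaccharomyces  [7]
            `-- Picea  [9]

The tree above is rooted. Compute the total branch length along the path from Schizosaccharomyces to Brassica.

12

The path runs Schizosaccharomyces → … → MRCA → … → Brassica; the MRCA is the node subtending (Brassica,Schizosaccharomyces).
Branch lengths along that path: 7 + 5 = 12.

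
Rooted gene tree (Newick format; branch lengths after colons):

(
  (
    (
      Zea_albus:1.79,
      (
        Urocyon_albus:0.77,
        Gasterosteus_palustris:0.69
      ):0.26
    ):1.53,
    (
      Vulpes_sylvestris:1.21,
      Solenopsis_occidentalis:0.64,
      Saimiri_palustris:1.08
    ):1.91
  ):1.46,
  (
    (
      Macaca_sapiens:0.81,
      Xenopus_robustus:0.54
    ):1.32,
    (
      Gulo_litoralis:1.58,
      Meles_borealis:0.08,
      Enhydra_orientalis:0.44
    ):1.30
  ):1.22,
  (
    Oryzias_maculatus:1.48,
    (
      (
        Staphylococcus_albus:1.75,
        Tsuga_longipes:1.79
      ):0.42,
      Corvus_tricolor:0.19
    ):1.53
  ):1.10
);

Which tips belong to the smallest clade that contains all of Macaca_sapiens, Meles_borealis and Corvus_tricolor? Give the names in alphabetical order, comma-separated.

Corvus_tricolor, Enhydra_orientalis, Gasterosteus_palustris, Gulo_litoralis, Macaca_sapiens, Meles_borealis, Oryzias_maculatus, Saimiri_palustris, Solenopsis_occidentalis, Staphylococcus_albus, Tsuga_longipes, Urocyon_albus, Vulpes_sylvestris, Xenopus_robustus, Zea_albus

Tracing Macaca_sapiens: it sits inside (Macaca_sapiens,Xenopus_robustus).
Tracing Meles_borealis: it sits inside (Gulo_litoralis,Meles_borealis,Enhydra_orientalis).
Tracing Corvus_tricolor: it sits inside ((Staphylococcus_albus,Tsuga_longipes),Corvus_tricolor).
The smallest clade enclosing all 3 is the whole tree (their MRCA is the root), so the answer is all 15 tips in alphabetical order.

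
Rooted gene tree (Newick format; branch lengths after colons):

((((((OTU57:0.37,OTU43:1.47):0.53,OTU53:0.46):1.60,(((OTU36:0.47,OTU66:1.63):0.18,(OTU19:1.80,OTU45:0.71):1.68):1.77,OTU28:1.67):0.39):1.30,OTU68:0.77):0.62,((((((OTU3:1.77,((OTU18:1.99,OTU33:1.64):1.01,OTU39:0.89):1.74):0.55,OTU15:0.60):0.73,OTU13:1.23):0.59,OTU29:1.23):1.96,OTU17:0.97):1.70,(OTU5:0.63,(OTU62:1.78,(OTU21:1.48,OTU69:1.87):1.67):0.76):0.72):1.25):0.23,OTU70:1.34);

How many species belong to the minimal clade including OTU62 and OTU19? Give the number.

21

The MRCA of OTU62 and OTU19 is the node subtending (((((OTU57,OTU43),OTU53),(((OTU36,OTU66),(OTU19,OTU45)),OTU28)),OTU68),((((((OTU3,((OTU18,OTU33),OTU39)),OTU15),OTU13),OTU29),OTU17),(OTU5,(OTU62,(OTU21,OTU69))))).
That clade contains 21 terminal taxa: OTU13, OTU15, OTU17, OTU18, OTU19, OTU21, OTU28, OTU29, OTU3, OTU33, OTU36, OTU39, OTU43, OTU45, OTU5, OTU53, OTU57, OTU62, OTU66, OTU68, OTU69.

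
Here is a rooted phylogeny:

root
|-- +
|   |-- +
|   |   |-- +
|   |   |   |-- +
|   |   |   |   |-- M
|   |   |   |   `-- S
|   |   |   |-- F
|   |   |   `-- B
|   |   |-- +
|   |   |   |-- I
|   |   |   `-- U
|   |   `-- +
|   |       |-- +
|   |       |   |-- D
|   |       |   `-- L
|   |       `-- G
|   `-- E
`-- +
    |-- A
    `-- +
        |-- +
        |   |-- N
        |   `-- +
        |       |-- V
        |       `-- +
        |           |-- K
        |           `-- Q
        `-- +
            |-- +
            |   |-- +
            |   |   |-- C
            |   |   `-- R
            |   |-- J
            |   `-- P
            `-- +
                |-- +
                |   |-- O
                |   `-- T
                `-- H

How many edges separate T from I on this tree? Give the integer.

The MRCA of T and I is the root of the tree.
From T up to that node: 6 branches. From I up to the same node: 4 branches. Total: 6 + 4 = 10.

10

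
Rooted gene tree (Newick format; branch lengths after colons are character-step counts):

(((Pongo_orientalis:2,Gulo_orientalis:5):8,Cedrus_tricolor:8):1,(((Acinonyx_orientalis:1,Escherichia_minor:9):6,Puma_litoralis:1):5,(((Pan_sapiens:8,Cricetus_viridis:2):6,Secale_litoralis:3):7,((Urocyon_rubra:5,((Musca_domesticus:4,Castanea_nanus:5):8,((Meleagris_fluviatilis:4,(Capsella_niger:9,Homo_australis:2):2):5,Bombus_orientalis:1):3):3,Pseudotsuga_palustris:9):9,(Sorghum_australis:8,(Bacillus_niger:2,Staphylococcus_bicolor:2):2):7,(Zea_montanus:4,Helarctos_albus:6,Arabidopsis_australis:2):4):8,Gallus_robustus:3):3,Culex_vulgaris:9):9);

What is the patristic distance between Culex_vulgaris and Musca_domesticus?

The path runs Culex_vulgaris → … → MRCA → … → Musca_domesticus; the MRCA is the node subtending (((Acinonyx_orientalis,Escherichia_minor),Puma_litoralis),(((Pan_sapiens,Cricetus_viridis),Secale_litoralis),((Urocyon_rubra,((Musca_domesticus,Castanea_nanus),((Meleagris_fluviatilis,(Capsella_niger,Homo_australis)),Bombus_orientalis)),Pseudotsuga_palustris),(Sorghum_australis,(Bacillus_niger,Staphylococcus_bicolor)),(Zea_montanus,Helarctos_albus,Arabidopsis_australis)),Gallus_robustus),Culex_vulgaris).
Branch lengths along that path: 9 + 3 + 8 + 9 + 3 + 8 + 4 = 44.

44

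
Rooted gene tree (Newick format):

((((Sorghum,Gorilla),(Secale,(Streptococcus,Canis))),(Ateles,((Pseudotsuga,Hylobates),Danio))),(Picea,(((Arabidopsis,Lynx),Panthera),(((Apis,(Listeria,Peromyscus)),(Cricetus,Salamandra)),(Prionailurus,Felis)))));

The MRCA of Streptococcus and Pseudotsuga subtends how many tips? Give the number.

The MRCA of Streptococcus and Pseudotsuga is the node subtending (((Sorghum,Gorilla),(Secale,(Streptococcus,Canis))),(Ateles,((Pseudotsuga,Hylobates),Danio))).
That clade contains 9 terminal taxa: Ateles, Canis, Danio, Gorilla, Hylobates, Pseudotsuga, Secale, Sorghum, Streptococcus.

9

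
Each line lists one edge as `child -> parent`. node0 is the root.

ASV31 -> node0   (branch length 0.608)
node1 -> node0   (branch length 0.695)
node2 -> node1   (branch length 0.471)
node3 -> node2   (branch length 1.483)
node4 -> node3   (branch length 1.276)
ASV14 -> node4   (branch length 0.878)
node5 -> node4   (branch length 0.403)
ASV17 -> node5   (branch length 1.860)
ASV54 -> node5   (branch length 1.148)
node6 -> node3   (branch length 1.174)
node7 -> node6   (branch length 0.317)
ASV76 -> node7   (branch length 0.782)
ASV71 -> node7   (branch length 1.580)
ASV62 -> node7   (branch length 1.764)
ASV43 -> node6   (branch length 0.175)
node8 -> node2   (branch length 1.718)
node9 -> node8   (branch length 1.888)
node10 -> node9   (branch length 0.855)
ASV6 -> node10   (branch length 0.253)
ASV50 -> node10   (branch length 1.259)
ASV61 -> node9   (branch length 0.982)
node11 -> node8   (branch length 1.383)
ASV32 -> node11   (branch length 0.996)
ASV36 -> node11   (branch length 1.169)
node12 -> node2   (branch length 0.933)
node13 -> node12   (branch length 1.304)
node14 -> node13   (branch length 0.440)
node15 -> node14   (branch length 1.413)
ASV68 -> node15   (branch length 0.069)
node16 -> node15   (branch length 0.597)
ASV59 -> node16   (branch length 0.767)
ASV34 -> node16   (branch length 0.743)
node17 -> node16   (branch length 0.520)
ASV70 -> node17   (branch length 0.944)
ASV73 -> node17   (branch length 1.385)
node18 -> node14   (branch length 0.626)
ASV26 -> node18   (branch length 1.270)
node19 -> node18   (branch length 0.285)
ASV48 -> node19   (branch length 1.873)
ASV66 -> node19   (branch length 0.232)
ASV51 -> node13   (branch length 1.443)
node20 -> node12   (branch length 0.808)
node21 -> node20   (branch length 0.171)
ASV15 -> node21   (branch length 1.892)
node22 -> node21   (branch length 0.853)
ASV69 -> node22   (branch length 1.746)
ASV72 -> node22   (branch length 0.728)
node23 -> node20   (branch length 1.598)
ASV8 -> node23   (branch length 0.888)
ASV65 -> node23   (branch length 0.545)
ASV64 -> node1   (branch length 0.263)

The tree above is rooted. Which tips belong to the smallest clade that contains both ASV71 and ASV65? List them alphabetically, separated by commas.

ASV14, ASV15, ASV17, ASV26, ASV32, ASV34, ASV36, ASV43, ASV48, ASV50, ASV51, ASV54, ASV59, ASV6, ASV61, ASV62, ASV65, ASV66, ASV68, ASV69, ASV70, ASV71, ASV72, ASV73, ASV76, ASV8

Tracing ASV71: it sits inside (ASV76,ASV71,ASV62).
Tracing ASV65: it sits inside (ASV8,ASV65).
The smallest clade enclosing both is (((ASV14,(ASV17,ASV54)),((ASV76,ASV71,ASV62),ASV43)),(((ASV6,ASV50),ASV61),(ASV32,ASV36)),((((ASV68,(ASV59,ASV34,(ASV70,ASV73))),(ASV26,(ASV48,ASV66))),ASV51),((ASV15,(ASV69,ASV72)),(ASV8,ASV65)))); the answer is its 26 terminal taxa in alphabetical order.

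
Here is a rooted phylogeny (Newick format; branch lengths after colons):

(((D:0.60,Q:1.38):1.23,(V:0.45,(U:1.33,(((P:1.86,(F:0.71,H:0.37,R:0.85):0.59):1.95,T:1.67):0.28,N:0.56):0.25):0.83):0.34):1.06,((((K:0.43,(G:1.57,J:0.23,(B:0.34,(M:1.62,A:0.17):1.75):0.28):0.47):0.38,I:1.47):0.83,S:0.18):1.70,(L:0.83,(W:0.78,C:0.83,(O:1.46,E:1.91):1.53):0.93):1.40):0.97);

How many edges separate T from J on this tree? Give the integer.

12

The MRCA of T and J is the root of the tree.
From T up to that node: 6 branches. From J up to the same node: 6 branches. Total: 6 + 6 = 12.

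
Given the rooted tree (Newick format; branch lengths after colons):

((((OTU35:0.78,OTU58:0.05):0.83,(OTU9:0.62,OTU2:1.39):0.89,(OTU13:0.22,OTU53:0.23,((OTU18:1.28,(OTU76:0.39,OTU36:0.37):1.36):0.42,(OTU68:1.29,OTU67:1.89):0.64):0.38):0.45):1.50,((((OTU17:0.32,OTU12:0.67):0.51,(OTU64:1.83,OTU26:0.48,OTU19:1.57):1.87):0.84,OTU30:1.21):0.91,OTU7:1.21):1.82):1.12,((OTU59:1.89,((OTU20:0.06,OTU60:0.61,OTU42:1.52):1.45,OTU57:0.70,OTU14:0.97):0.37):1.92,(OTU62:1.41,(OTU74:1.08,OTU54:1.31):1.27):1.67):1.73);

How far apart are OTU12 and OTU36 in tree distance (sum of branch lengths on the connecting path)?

9.23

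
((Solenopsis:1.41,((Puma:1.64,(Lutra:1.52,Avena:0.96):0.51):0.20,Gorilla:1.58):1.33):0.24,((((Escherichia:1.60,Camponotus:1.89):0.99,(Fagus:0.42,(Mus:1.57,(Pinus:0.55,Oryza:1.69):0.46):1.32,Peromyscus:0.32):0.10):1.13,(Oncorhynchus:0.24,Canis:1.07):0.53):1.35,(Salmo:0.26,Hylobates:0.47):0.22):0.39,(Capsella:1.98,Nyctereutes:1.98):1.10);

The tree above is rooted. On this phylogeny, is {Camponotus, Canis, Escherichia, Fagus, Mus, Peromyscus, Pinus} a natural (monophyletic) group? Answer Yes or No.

No

The MRCA of the listed taxa subtends (((Escherichia,Camponotus),(Fagus,(Mus,(Pinus,Oryza)),Peromyscus)),(Oncorhynchus,Canis)).
That clade also contains Oncorhynchus, Oryza, which are not in the proposed group, so the group is not monophyletic.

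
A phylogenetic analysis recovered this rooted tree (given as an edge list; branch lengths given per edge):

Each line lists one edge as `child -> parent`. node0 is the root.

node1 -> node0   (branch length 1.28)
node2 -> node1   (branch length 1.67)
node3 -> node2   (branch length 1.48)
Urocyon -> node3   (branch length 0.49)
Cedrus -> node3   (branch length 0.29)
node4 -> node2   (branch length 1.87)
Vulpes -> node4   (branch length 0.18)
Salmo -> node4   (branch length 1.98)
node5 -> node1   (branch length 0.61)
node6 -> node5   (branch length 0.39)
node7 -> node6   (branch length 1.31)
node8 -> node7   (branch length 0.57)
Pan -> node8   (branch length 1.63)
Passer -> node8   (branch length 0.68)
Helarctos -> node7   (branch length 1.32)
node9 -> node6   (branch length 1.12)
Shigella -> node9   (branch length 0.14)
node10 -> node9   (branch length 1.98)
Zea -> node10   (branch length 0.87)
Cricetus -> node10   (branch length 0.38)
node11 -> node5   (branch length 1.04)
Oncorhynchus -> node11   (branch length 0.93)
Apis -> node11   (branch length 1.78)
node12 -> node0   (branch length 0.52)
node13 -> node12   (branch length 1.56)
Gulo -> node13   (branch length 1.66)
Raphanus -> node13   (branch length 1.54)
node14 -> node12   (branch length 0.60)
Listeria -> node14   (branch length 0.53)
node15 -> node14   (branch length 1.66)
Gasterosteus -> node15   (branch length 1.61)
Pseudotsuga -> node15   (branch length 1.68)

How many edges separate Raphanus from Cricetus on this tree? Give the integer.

The MRCA of Raphanus and Cricetus is the root of the tree.
From Raphanus up to that node: 3 branches. From Cricetus up to the same node: 6 branches. Total: 3 + 6 = 9.

9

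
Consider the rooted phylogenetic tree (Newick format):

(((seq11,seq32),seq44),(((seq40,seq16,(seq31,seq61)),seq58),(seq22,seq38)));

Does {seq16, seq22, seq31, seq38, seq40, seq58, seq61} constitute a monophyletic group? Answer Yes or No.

The most recent common ancestor of these taxa subtends (((seq40,seq16,(seq31,seq61)),seq58),(seq22,seq38)).
That clade has exactly 7 tips — every listed taxon and nothing else — so the group is monophyletic.

Yes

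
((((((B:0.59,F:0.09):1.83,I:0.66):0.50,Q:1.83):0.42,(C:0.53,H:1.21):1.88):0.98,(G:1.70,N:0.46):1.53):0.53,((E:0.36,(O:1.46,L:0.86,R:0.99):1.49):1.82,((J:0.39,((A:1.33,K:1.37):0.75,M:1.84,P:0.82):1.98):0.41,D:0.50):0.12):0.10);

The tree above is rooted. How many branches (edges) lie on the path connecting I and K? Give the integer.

11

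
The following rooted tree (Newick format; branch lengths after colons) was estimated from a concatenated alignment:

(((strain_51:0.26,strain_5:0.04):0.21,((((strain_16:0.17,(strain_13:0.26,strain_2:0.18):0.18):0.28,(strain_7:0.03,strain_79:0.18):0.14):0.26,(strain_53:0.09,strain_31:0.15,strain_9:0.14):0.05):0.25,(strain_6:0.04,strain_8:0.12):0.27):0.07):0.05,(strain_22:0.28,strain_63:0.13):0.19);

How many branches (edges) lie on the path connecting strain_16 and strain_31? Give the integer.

The MRCA of strain_16 and strain_31 is the node subtending (((strain_16,(strain_13,strain_2)),(strain_7,strain_79)),(strain_53,strain_31,strain_9)).
From strain_16 up to that node: 3 branches. From strain_31 up to the same node: 2 branches. Total: 3 + 2 = 5.

5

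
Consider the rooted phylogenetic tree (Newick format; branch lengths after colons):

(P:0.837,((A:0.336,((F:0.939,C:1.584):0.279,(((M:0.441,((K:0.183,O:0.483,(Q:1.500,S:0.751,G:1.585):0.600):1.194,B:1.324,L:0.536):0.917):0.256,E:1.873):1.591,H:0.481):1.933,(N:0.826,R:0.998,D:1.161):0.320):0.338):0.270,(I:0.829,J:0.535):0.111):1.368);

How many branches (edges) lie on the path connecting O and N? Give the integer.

The MRCA of O and N is the node subtending ((F,C),(((M,((K,O,(Q,S,G)),B,L)),E),H),(N,R,D)).
From O up to that node: 6 branches. From N up to the same node: 2 branches. Total: 6 + 2 = 8.

8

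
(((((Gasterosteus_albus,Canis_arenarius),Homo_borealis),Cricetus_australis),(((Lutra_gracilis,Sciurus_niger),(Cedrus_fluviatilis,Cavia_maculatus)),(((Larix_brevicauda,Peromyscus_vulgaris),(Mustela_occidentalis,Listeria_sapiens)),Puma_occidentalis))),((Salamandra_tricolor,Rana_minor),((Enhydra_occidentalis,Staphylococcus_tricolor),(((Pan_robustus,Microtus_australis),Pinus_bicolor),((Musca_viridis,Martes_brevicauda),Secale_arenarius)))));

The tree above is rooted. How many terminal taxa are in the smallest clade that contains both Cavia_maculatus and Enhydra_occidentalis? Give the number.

23

The MRCA of Cavia_maculatus and Enhydra_occidentalis is the root, so the clade is the entire tree.
That clade contains 23 terminal taxa: Canis_arenarius, Cavia_maculatus, Cedrus_fluviatilis, Cricetus_australis, Enhydra_occidentalis, Gasterosteus_albus, Homo_borealis, Larix_brevicauda, Listeria_sapiens, Lutra_gracilis, Martes_brevicauda, Microtus_australis, Musca_viridis, Mustela_occidentalis, Pan_robustus, Peromyscus_vulgaris, Pinus_bicolor, Puma_occidentalis, Rana_minor, Salamandra_tricolor, Sciurus_niger, Secale_arenarius, Staphylococcus_tricolor.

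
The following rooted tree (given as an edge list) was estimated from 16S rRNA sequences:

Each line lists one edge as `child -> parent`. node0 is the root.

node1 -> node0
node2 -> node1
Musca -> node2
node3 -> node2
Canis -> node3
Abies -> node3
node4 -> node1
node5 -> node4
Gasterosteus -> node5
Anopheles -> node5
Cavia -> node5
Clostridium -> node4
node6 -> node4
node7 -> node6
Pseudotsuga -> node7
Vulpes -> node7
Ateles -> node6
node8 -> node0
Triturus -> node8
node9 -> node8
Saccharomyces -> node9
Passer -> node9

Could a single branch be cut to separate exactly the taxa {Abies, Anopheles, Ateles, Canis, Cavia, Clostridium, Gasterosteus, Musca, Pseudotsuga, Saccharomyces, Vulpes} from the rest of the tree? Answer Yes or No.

No

The MRCA of the listed taxa is the root, so the smallest clade containing them is the whole tree.
That clade also contains Passer, Triturus, which are not in the proposed group, so the group is not monophyletic.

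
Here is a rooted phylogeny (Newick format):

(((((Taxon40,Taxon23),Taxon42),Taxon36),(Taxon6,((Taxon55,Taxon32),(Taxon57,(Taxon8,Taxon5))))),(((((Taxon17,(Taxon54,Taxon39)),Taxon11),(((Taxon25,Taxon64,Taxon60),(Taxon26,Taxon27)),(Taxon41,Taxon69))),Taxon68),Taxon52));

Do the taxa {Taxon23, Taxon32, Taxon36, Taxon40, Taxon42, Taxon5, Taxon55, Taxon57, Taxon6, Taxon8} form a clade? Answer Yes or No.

Yes

The most recent common ancestor of these taxa subtends ((((Taxon40,Taxon23),Taxon42),Taxon36),(Taxon6,((Taxon55,Taxon32),(Taxon57,(Taxon8,Taxon5))))).
That clade has exactly 10 tips — every listed taxon and nothing else — so the group is monophyletic.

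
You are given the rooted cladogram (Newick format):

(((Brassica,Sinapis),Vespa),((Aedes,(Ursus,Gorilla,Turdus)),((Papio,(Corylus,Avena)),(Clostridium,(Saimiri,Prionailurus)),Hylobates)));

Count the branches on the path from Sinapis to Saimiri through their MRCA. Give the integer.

The MRCA of Sinapis and Saimiri is the root of the tree.
From Sinapis up to that node: 3 branches. From Saimiri up to the same node: 5 branches. Total: 3 + 5 = 8.

8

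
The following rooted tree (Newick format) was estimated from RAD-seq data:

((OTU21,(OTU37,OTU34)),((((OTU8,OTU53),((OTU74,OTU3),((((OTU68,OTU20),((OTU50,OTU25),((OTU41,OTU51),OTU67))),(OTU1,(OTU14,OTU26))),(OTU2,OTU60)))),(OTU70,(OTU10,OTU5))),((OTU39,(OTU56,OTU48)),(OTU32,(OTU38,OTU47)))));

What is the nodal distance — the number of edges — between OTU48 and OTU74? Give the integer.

The MRCA of OTU48 and OTU74 is the node subtending ((((OTU8,OTU53),((OTU74,OTU3),((((OTU68,OTU20),((OTU50,OTU25),((OTU41,OTU51),OTU67))),(OTU1,(OTU14,OTU26))),(OTU2,OTU60)))),(OTU70,(OTU10,OTU5))),((OTU39,(OTU56,OTU48)),(OTU32,(OTU38,OTU47)))).
From OTU48 up to that node: 4 branches. From OTU74 up to the same node: 5 branches. Total: 4 + 5 = 9.

9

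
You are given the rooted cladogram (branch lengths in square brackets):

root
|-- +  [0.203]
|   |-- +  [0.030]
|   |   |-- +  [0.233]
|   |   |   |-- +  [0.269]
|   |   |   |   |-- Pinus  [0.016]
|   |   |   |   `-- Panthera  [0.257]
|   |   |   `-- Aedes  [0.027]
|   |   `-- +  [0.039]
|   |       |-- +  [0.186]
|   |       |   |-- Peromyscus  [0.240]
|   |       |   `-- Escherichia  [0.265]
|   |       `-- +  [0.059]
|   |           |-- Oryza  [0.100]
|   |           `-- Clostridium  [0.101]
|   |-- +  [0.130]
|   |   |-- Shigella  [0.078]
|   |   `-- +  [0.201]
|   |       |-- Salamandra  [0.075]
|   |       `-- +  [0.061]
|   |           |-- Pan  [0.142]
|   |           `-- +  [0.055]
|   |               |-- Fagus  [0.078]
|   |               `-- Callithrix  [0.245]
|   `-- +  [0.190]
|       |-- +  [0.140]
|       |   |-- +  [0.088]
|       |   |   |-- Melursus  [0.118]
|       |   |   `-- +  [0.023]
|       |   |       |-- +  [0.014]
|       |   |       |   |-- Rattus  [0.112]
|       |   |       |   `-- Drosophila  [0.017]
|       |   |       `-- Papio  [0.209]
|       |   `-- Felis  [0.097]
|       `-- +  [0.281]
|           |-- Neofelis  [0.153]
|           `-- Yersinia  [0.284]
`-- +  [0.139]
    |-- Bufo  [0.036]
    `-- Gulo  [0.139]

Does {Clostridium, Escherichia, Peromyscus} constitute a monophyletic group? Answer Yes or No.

The MRCA of the listed taxa subtends ((Peromyscus,Escherichia),(Oryza,Clostridium)).
That clade also contains Oryza, which is not in the proposed group, so the group is not monophyletic.

No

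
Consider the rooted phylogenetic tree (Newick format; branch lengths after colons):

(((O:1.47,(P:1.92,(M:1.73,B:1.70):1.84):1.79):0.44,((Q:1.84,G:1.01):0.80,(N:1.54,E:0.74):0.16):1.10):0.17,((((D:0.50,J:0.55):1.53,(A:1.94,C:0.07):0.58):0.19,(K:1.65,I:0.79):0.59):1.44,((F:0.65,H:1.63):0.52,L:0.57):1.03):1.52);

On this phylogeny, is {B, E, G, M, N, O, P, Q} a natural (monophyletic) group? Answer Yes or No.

Yes

The most recent common ancestor of these taxa subtends ((O,(P,(M,B))),((Q,G),(N,E))).
That clade has exactly 8 tips — every listed taxon and nothing else — so the group is monophyletic.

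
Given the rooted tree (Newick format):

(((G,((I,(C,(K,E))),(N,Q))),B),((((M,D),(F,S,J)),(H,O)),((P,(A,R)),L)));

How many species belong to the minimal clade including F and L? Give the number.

11

The MRCA of F and L is the node subtending ((((M,D),(F,S,J)),(H,O)),((P,(A,R)),L)).
That clade contains 11 terminal taxa: A, D, F, H, J, L, M, O, P, R, S.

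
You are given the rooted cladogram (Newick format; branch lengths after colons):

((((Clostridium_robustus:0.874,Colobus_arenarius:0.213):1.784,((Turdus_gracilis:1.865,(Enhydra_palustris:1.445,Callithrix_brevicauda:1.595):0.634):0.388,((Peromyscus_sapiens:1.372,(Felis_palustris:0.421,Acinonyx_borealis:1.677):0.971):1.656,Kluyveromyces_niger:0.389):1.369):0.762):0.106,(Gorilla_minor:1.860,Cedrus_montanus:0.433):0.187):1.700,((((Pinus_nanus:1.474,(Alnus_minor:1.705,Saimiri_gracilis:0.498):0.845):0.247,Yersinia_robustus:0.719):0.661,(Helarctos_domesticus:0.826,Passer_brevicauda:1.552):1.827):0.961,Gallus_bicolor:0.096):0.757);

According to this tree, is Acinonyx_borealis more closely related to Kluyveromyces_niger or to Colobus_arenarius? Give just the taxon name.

The MRCA of Acinonyx_borealis and Kluyveromyces_niger subtends ((Peromyscus_sapiens,(Felis_palustris,Acinonyx_borealis)),Kluyveromyces_niger) (4 taxa).
The MRCA of Acinonyx_borealis and Colobus_arenarius subtends ((Clostridium_robustus,Colobus_arenarius),((Turdus_gracilis,(Enhydra_palustris,Callithrix_brevicauda)),((Peromyscus_sapiens,(Felis_palustris,Acinonyx_borealis)),Kluyveromyces_niger))) (9 taxa).
The first is nested inside the second, so Acinonyx_borealis shares a more recent common ancestor with Kluyveromyces_niger.

Kluyveromyces_niger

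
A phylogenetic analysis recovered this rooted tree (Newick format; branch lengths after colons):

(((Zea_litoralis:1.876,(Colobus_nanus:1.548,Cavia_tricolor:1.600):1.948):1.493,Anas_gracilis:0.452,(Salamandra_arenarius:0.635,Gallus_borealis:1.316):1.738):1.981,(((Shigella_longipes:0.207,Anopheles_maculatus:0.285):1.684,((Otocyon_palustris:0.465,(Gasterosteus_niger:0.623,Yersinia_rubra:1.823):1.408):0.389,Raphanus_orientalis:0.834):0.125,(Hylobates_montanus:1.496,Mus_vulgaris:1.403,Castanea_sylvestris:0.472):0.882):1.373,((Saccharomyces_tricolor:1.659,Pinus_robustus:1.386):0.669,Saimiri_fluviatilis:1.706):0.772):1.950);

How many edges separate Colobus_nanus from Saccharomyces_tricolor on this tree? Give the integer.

The MRCA of Colobus_nanus and Saccharomyces_tricolor is the root of the tree.
From Colobus_nanus up to that node: 4 branches. From Saccharomyces_tricolor up to the same node: 4 branches. Total: 4 + 4 = 8.

8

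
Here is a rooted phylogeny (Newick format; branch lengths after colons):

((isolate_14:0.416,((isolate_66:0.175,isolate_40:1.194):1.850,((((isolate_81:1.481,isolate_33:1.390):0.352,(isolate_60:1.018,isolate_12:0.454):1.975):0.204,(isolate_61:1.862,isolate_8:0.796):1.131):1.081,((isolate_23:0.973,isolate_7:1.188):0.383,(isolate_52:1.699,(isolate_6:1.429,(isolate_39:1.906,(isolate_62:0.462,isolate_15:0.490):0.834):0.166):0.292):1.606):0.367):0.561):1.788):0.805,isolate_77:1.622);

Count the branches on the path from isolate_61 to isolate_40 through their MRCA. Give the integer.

6

The MRCA of isolate_61 and isolate_40 is the node subtending ((isolate_66,isolate_40),((((isolate_81,isolate_33),(isolate_60,isolate_12)),(isolate_61,isolate_8)),((isolate_23,isolate_7),(isolate_52,(isolate_6,(isolate_39,(isolate_62,isolate_15))))))).
From isolate_61 up to that node: 4 branches. From isolate_40 up to the same node: 2 branches. Total: 4 + 2 = 6.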